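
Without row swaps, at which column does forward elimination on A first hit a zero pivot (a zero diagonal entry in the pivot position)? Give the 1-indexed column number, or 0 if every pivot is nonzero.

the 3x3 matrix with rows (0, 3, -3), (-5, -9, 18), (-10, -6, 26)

first zero-pivot column = 1

Naive forward elimination:
Pivot entry (1,1) is zero but row 2 has -5 in column 1 -> naive elimination stops; a row interchange (e.g. R1 <-> R2) would be required here.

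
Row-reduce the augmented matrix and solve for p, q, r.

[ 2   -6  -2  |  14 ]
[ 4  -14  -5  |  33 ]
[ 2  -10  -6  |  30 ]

(1, -1, -3)

Forward elimination on [A|b]:
R2 <- R2 - (2)*R1:  [  0  -2  -1   5 ]
R3 <- R3 - (1)*R1:  [  0  -4  -4  16 ]
R3 <- R3 - (2)*R2:  [  0   0  -2   6 ]
Row echelon form:
[ 2  -6  -2  |  14 ]
[ 0  -2  -1  |   5 ]
[ 0   0  -2  |   6 ]
Back-substitution:
r = (6) / -2 = -3
q = (5 - (-1)*(-3)) / -2 = -1
p = (14 - (-6)*(-1) - (-2)*(-3)) / 2 = 1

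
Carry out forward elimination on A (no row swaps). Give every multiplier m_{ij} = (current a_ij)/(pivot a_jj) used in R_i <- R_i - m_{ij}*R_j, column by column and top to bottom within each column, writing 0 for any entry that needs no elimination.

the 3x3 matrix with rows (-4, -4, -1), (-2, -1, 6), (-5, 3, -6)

multipliers: 1/2, 5/4, 8

Forward elimination:
R2 <- R2 - (1/2)*R1:  [    0     1  13/2 ]
R3 <- R3 - (5/4)*R1:  [     0      8  -19/4 ]
R3 <- R3 - (8)*R2:  [      0       0  -227/4 ]
Multipliers (in order of application): m_{21} = 1/2, m_{31} = 5/4, m_{32} = 8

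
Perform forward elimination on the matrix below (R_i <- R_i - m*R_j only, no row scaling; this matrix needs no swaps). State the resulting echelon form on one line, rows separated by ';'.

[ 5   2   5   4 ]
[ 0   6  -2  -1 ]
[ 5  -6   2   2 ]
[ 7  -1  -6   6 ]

Forward elimination:
R3 <- R3 - (1)*R1:  [  0  -8  -3  -2 ]
R4 <- R4 - (7/5)*R1:  [     0  -19/5    -13    2/5 ]
R3 <- R3 - (-4/3)*R2:  [     0      0  -17/3  -10/3 ]
R4 <- R4 - (-19/30)*R2:  [       0        0  -214/15    -7/30 ]
R4 <- R4 - (214/85)*R3:  [        0         0         0  1387/170 ]
Row echelon form:
[ 5  2      5         4 ]
[ 0  6     -2        -1 ]
[ 0  0  -17/3     -10/3 ]
[ 0  0      0  1387/170 ]

REF = [5 2 5 4; 0 6 -2 -1; 0 0 -17/3 -10/3; 0 0 0 1387/170]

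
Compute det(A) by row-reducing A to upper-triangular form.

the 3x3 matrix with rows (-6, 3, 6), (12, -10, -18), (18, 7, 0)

Forward elimination:
R2 <- R2 - (-2)*R1:  [  0  -4  -6 ]
R3 <- R3 - (-3)*R1:  [  0  16  18 ]
R3 <- R3 - (-4)*R2:  [  0   0  -6 ]
Upper-triangular form:
[ -6   3   6 ]
[  0  -4  -6 ]
[  0   0  -6 ]
det(A) = (-1)^0 * (-6) * (-4) * (-6) = -144  (0 row swaps -> sign +1)

det(A) = -144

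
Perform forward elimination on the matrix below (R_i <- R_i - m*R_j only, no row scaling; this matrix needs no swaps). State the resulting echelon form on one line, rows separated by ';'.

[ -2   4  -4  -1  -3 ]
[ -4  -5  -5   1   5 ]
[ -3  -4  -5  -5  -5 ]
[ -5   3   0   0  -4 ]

REF = [-2 4 -4 -1 -3; 0 -13 3 3 11; 0 0 -17/13 -151/26 -233/26; 0 0 0 -618/17 -1018/17]

Forward elimination:
R2 <- R2 - (2)*R1:  [   0  -13    3    3   11 ]
R3 <- R3 - (3/2)*R1:  [    0   -10     1  -7/2  -1/2 ]
R4 <- R4 - (5/2)*R1:  [   0   -7   10  5/2  7/2 ]
R3 <- R3 - (10/13)*R2:  [       0        0   -17/13  -151/26  -233/26 ]
R4 <- R4 - (7/13)*R2:  [      0       0  109/13   23/26  -63/26 ]
R4 <- R4 - (-109/17)*R3:  [        0         0         0   -618/17  -1018/17 ]
Row echelon form:
[ -2    4      -4       -1        -3 ]
[  0  -13       3        3        11 ]
[  0    0  -17/13  -151/26   -233/26 ]
[  0    0       0  -618/17  -1018/17 ]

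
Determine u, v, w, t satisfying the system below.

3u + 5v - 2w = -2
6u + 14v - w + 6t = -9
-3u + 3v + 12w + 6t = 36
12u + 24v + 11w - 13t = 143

Forward elimination on [A|b]:
R2 <- R2 - (2)*R1:  [  0   4   3   6  -5 ]
R3 <- R3 - (-1)*R1:  [  0   8  10   6  34 ]
R4 <- R4 - (4)*R1:  [   0    4   19  -13  151 ]
R3 <- R3 - (2)*R2:  [  0   0   4  -6  44 ]
R4 <- R4 - (1)*R2:  [   0    0   16  -19  156 ]
R4 <- R4 - (4)*R3:  [   0    0    0    5  -20 ]
Row echelon form:
[ 3  5  -2   0  |   -2 ]
[ 0  4   3   6  |   -5 ]
[ 0  0   4  -6  |   44 ]
[ 0  0   0   5  |  -20 ]
Back-substitution:
t = (-20) / 5 = -4
w = (44 - (-6)*(-4)) / 4 = 5
v = (-5 - (3)*(5) - (6)*(-4)) / 4 = 1
u = (-2 - (5)*(1) - (-2)*(5)) / 3 = 1

(1, 1, 5, -4)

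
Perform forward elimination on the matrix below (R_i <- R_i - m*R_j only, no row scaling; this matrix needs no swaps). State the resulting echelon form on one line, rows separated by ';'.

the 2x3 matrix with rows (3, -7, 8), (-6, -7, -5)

REF = [3 -7 8; 0 -21 11]

Forward elimination:
R2 <- R2 - (-2)*R1:  [   0  -21   11 ]
Row echelon form:
[ 3   -7   8 ]
[ 0  -21  11 ]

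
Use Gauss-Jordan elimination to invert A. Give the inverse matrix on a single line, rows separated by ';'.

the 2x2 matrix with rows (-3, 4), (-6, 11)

inverse = [-11/9 4/9; -2/3 1/3]

Gauss-Jordan on [A | I]:
R1 <- (1/-3)*R1:  [    1  -4/3  |  -1/3     0 ]
R2 <- R2 - (-6)*R1:  [  0   3  |  -2   1 ]
R2 <- (1/3)*R2:  [    0     1  |  -2/3   1/3 ]
R1 <- R1 - (-4/3)*R2:  [     1      0  |  -11/9    4/9 ]
Right block of [I | A^{-1}] is the inverse:
[ -11/9  4/9 ]
[  -2/3  1/3 ]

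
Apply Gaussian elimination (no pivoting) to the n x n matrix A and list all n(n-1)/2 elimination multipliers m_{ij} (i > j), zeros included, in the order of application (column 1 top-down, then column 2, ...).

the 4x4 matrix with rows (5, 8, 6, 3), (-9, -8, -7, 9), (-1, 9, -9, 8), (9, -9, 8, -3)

multipliers: -9/5, -1/5, 9/5, 53/32, -117/32, -355/451

Forward elimination:
R2 <- R2 - (-9/5)*R1:  [    0  32/5  19/5  72/5 ]
R3 <- R3 - (-1/5)*R1:  [     0   53/5  -39/5   43/5 ]
R4 <- R4 - (9/5)*R1:  [      0  -117/5   -14/5   -42/5 ]
R3 <- R3 - (53/32)*R2:  [       0        0  -451/32    -61/4 ]
R4 <- R4 - (-117/32)*R2:  [      0       0  355/32   177/4 ]
R4 <- R4 - (-355/451)*R3:  [         0          0          0  14543/451 ]
Multipliers (in order of application): m_{21} = -9/5, m_{31} = -1/5, m_{41} = 9/5, m_{32} = 53/32, m_{42} = -117/32, m_{43} = -355/451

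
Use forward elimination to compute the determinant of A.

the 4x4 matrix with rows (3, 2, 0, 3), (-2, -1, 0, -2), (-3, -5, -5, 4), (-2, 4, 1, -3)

Forward elimination:
R2 <- R2 - (-2/3)*R1:  [   0  1/3    0    0 ]
R3 <- R3 - (-1)*R1:  [  0  -3  -5   7 ]
R4 <- R4 - (-2/3)*R1:  [    0  16/3     1    -1 ]
R3 <- R3 - (-9)*R2:  [  0   0  -5   7 ]
R4 <- R4 - (16)*R2:  [  0   0   1  -1 ]
R4 <- R4 - (-1/5)*R3:  [   0    0    0  2/5 ]
Upper-triangular form:
[ 3    2   0    3 ]
[ 0  1/3   0    0 ]
[ 0    0  -5    7 ]
[ 0    0   0  2/5 ]
det(A) = (-1)^0 * (3) * (1/3) * (-5) * (2/5) = -2  (0 row swaps -> sign +1)

det(A) = -2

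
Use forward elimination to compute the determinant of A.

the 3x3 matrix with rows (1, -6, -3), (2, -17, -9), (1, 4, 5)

det(A) = -10

Forward elimination:
R2 <- R2 - (2)*R1:  [  0  -5  -3 ]
R3 <- R3 - (1)*R1:  [  0  10   8 ]
R3 <- R3 - (-2)*R2:  [ 0  0  2 ]
Upper-triangular form:
[ 1  -6  -3 ]
[ 0  -5  -3 ]
[ 0   0   2 ]
det(A) = (-1)^0 * (1) * (-5) * (2) = -10  (0 row swaps -> sign +1)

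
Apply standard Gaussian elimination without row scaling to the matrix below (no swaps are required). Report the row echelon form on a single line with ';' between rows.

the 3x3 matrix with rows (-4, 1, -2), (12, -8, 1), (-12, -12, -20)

REF = [-4 1 -2; 0 -5 -5; 0 0 1]

Forward elimination:
R2 <- R2 - (-3)*R1:  [  0  -5  -5 ]
R3 <- R3 - (3)*R1:  [   0  -15  -14 ]
R3 <- R3 - (3)*R2:  [ 0  0  1 ]
Row echelon form:
[ -4   1  -2 ]
[  0  -5  -5 ]
[  0   0   1 ]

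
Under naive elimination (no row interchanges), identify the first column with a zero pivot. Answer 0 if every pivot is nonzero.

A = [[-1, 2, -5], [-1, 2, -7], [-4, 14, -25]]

first zero-pivot column = 2

Naive forward elimination:
R2 <- R2 - (1)*R1:  [  0   0  -2 ]
R3 <- R3 - (4)*R1:  [  0   6  -5 ]
Matrix at this point:
[ -1  2  -5 ]
[  0  0  -2 ]
[  0  6  -5 ]
Pivot entry (2,2) is zero but row 3 has 6 in column 2 -> naive elimination stops; a row interchange (e.g. R2 <-> R3) would be required here.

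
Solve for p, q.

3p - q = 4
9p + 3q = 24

Forward elimination on [A|b]:
R2 <- R2 - (3)*R1:  [  0   6  12 ]
Row echelon form:
[ 3  -1  |   4 ]
[ 0   6  |  12 ]
Back-substitution:
q = (12) / 6 = 2
p = (4 - (-1)*(2)) / 3 = 2

(2, 2)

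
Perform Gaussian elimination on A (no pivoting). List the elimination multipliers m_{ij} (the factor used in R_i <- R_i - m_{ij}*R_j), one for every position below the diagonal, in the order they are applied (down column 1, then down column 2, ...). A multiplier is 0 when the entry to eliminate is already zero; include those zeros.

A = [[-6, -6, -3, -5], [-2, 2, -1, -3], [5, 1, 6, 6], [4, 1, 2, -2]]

Forward elimination:
R2 <- R2 - (1/3)*R1:  [    0     4     0  -4/3 ]
R3 <- R3 - (-5/6)*R1:  [    0    -4   7/2  11/6 ]
R4 <- R4 - (-2/3)*R1:  [     0     -3      0  -16/3 ]
R3 <- R3 - (-1)*R2:  [   0    0  7/2  1/2 ]
R4 <- R4 - (-3/4)*R2:  [     0      0      0  -19/3 ]
R4: entry in column 3 is already 0 -> m_{43} = 0 (no row operation needed)
Multipliers (in order of application): m_{21} = 1/3, m_{31} = -5/6, m_{41} = -2/3, m_{32} = -1, m_{42} = -3/4, m_{43} = 0

multipliers: 1/3, -5/6, -2/3, -1, -3/4, 0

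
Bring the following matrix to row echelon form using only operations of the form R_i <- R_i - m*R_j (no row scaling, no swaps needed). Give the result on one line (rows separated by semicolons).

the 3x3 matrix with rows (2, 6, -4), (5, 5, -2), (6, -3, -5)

Forward elimination:
R2 <- R2 - (5/2)*R1:  [   0  -10    8 ]
R3 <- R3 - (3)*R1:  [   0  -21    7 ]
R3 <- R3 - (21/10)*R2:  [     0      0  -49/5 ]
Row echelon form:
[ 2    6     -4 ]
[ 0  -10      8 ]
[ 0    0  -49/5 ]

REF = [2 6 -4; 0 -10 8; 0 0 -49/5]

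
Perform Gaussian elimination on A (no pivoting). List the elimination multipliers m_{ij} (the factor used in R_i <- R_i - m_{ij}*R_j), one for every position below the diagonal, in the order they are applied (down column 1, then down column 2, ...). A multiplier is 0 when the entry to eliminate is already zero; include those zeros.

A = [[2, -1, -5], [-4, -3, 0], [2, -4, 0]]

Forward elimination:
R2 <- R2 - (-2)*R1:  [   0   -5  -10 ]
R3 <- R3 - (1)*R1:  [  0  -3   5 ]
R3 <- R3 - (3/5)*R2:  [  0   0  11 ]
Multipliers (in order of application): m_{21} = -2, m_{31} = 1, m_{32} = 3/5

multipliers: -2, 1, 3/5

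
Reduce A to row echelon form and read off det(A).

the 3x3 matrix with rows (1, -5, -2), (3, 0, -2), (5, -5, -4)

Forward elimination:
R2 <- R2 - (3)*R1:  [  0  15   4 ]
R3 <- R3 - (5)*R1:  [  0  20   6 ]
R3 <- R3 - (4/3)*R2:  [   0    0  2/3 ]
Upper-triangular form:
[ 1  -5   -2 ]
[ 0  15    4 ]
[ 0   0  2/3 ]
det(A) = (-1)^0 * (1) * (15) * (2/3) = 10  (0 row swaps -> sign +1)

det(A) = 10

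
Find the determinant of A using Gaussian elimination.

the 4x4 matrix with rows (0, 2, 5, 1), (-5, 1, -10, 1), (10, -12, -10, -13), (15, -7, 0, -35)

Forward elimination:
R1 <-> R2   (pivot in column 1 was zero)
[ -5    1  -10    1 ]
[  0    2    5    1 ]
[ 10  -12  -10  -13 ]
[ 15   -7    0  -35 ]
R3 <- R3 - (-2)*R1:  [   0  -10  -30  -11 ]
R4 <- R4 - (-3)*R1:  [   0   -4  -30  -32 ]
R3 <- R3 - (-5)*R2:  [  0   0  -5  -6 ]
R4 <- R4 - (-2)*R2:  [   0    0  -20  -30 ]
R4 <- R4 - (4)*R3:  [  0   0   0  -6 ]
Upper-triangular form:
[ -5  1  -10   1 ]
[  0  2    5   1 ]
[  0  0   -5  -6 ]
[  0  0    0  -6 ]
det(A) = (-1)^1 * (-5) * (2) * (-5) * (-6) = 300  (1 row swap -> sign -1)

det(A) = 300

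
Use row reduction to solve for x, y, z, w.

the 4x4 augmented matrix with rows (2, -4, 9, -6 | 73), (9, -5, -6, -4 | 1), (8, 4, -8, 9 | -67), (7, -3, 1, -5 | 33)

Forward elimination on [A|b]:
R2 <- R2 - (9/2)*R1:  [      0      13   -93/2      23  -655/2 ]
R3 <- R3 - (4)*R1:  [    0    20   -44    33  -359 ]
R4 <- R4 - (7/2)*R1:  [      0      11   -61/2      16  -445/2 ]
R3 <- R3 - (20/13)*R2:  [       0        0   358/13   -31/13  1883/13 ]
R4 <- R4 - (11/13)*R2:  [      0       0  115/13  -45/13  710/13 ]
R4 <- R4 - (115/358)*R3:  [        0         0         0  -965/358  2895/358 ]
Row echelon form:
[ 2  -4       9        -6  |        73 ]
[ 0  13   -93/2        23  |    -655/2 ]
[ 0   0  358/13    -31/13  |   1883/13 ]
[ 0   0       0  -965/358  |  2895/358 ]
Back-substitution:
w = (2895/358) / (-965/358) = -3
z = (1883/13 - (-31/13)*(-3)) / (358/13) = 5
y = (-655/2 - (-93/2)*(5) - (23)*(-3)) / 13 = -2
x = (73 - (-4)*(-2) - (9)*(5) - (-6)*(-3)) / 2 = 1

(1, -2, 5, -3)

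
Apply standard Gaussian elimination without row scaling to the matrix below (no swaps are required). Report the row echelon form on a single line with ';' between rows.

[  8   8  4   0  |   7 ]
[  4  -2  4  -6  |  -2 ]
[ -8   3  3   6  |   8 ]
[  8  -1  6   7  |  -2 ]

Forward elimination:
R2 <- R2 - (1/2)*R1:  [     0     -6      2     -6  -11/2 ]
R3 <- R3 - (-1)*R1:  [  0  11   7   6  15 ]
R4 <- R4 - (1)*R1:  [  0  -9   2   7  -9 ]
R3 <- R3 - (-11/6)*R2:  [     0      0   32/3     -5  59/12 ]
R4 <- R4 - (3/2)*R2:  [    0     0    -1    16  -3/4 ]
R4 <- R4 - (-3/32)*R3:  [       0        0        0   497/32  -37/128 ]
Row echelon form:
[ 8   8     4       0  |        7 ]
[ 0  -6     2      -6  |    -11/2 ]
[ 0   0  32/3      -5  |    59/12 ]
[ 0   0     0  497/32  |  -37/128 ]

REF = [8 8 4 0 7; 0 -6 2 -6 -11/2; 0 0 32/3 -5 59/12; 0 0 0 497/32 -37/128]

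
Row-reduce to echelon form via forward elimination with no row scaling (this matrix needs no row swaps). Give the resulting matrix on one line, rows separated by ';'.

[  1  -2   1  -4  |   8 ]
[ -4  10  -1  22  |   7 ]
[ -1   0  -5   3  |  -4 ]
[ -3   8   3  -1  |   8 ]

REF = [1 -2 1 -4 8; 0 2 3 6 39; 0 0 -1 5 43; 0 0 0 -4 122]

Forward elimination:
R2 <- R2 - (-4)*R1:  [  0   2   3   6  39 ]
R3 <- R3 - (-1)*R1:  [  0  -2  -4  -1   4 ]
R4 <- R4 - (-3)*R1:  [   0    2    6  -13   32 ]
R3 <- R3 - (-1)*R2:  [  0   0  -1   5  43 ]
R4 <- R4 - (1)*R2:  [   0    0    3  -19   -7 ]
R4 <- R4 - (-3)*R3:  [   0    0    0   -4  122 ]
Row echelon form:
[ 1  -2   1  -4  |    8 ]
[ 0   2   3   6  |   39 ]
[ 0   0  -1   5  |   43 ]
[ 0   0   0  -4  |  122 ]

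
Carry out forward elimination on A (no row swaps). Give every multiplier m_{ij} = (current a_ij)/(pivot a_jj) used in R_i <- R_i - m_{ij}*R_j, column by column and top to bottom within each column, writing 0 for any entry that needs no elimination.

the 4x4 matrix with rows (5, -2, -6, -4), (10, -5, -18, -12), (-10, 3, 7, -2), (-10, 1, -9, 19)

multipliers: 2, -2, -2, 1, 3, -3

Forward elimination:
R2 <- R2 - (2)*R1:  [  0  -1  -6  -4 ]
R3 <- R3 - (-2)*R1:  [   0   -1   -5  -10 ]
R4 <- R4 - (-2)*R1:  [   0   -3  -21   11 ]
R3 <- R3 - (1)*R2:  [  0   0   1  -6 ]
R4 <- R4 - (3)*R2:  [  0   0  -3  23 ]
R4 <- R4 - (-3)*R3:  [ 0  0  0  5 ]
Multipliers (in order of application): m_{21} = 2, m_{31} = -2, m_{41} = -2, m_{32} = 1, m_{42} = 3, m_{43} = -3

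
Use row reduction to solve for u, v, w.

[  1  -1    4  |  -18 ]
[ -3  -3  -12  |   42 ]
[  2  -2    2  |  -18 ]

Forward elimination on [A|b]:
R2 <- R2 - (-3)*R1:  [   0   -6    0  -12 ]
R3 <- R3 - (2)*R1:  [  0   0  -6  18 ]
Row echelon form:
[ 1  -1   4  |  -18 ]
[ 0  -6   0  |  -12 ]
[ 0   0  -6  |   18 ]
Back-substitution:
w = (18) / -6 = -3
v = (-12) / -6 = 2
u = (-18 - (-1)*(2) - (4)*(-3)) / 1 = -4

(-4, 2, -3)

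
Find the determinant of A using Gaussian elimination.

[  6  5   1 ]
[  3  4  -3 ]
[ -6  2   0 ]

Forward elimination:
R2 <- R2 - (1/2)*R1:  [    0   3/2  -7/2 ]
R3 <- R3 - (-1)*R1:  [ 0  7  1 ]
R3 <- R3 - (14/3)*R2:  [    0     0  52/3 ]
Upper-triangular form:
[ 6    5     1 ]
[ 0  3/2  -7/2 ]
[ 0    0  52/3 ]
det(A) = (-1)^0 * (6) * (3/2) * (52/3) = 156  (0 row swaps -> sign +1)

det(A) = 156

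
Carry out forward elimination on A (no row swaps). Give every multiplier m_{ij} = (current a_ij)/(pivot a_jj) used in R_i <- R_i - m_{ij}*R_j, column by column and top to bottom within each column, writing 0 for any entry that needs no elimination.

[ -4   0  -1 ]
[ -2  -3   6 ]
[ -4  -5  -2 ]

Forward elimination:
R2 <- R2 - (1/2)*R1:  [    0    -3  13/2 ]
R3 <- R3 - (1)*R1:  [  0  -5  -1 ]
R3 <- R3 - (5/3)*R2:  [     0      0  -71/6 ]
Multipliers (in order of application): m_{21} = 1/2, m_{31} = 1, m_{32} = 5/3

multipliers: 1/2, 1, 5/3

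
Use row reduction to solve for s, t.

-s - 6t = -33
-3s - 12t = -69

(3, 5)

Forward elimination on [A|b]:
R2 <- R2 - (3)*R1:  [  0   6  30 ]
Row echelon form:
[ -1  -6  |  -33 ]
[  0   6  |   30 ]
Back-substitution:
t = (30) / 6 = 5
s = (-33 - (-6)*(5)) / -1 = 3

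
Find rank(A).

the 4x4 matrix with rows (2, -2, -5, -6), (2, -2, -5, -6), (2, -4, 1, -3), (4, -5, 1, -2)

rank(A) = 3

Row reduction:
R2 <- R2 - (1)*R1:  [ 0  0  0  0 ]
R3 <- R3 - (1)*R1:  [  0  -2   6   3 ]
R4 <- R4 - (2)*R1:  [  0  -1  11  10 ]
R2 <-> R3   (pivot in column 2 was zero)
[ 2  -2  -5  -6 ]
[ 0  -2   6   3 ]
[ 0   0   0   0 ]
[ 0  -1  11  10 ]
R4 <- R4 - (1/2)*R2:  [    0     0     8  17/2 ]
R3 <-> R4   (pivot in column 3 was zero)
[ 2  -2  -5    -6 ]
[ 0  -2   6     3 ]
[ 0   0   8  17/2 ]
[ 0   0   0     0 ]
Row echelon form:
[ 2  -2  -5    -6 ]
[ 0  -2   6     3 ]
[ 0   0   8  17/2 ]
[ 0   0   0     0 ]
Nonzero rows / pivot columns: 3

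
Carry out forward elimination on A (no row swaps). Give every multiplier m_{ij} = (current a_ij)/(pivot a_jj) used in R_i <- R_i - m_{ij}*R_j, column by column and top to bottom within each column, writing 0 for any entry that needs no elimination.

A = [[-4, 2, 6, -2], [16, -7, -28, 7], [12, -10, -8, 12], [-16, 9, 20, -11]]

Forward elimination:
R2 <- R2 - (-4)*R1:  [  0   1  -4  -1 ]
R3 <- R3 - (-3)*R1:  [  0  -4  10   6 ]
R4 <- R4 - (4)*R1:  [  0   1  -4  -3 ]
R3 <- R3 - (-4)*R2:  [  0   0  -6   2 ]
R4 <- R4 - (1)*R2:  [  0   0   0  -2 ]
R4: entry in column 3 is already 0 -> m_{43} = 0 (no row operation needed)
Multipliers (in order of application): m_{21} = -4, m_{31} = -3, m_{41} = 4, m_{32} = -4, m_{42} = 1, m_{43} = 0

multipliers: -4, -3, 4, -4, 1, 0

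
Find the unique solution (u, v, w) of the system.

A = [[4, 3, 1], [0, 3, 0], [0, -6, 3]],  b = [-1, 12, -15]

Forward elimination on [A|b]:
R3 <- R3 - (-2)*R2:  [ 0  0  3  9 ]
Row echelon form:
[ 4  3  1  |  -1 ]
[ 0  3  0  |  12 ]
[ 0  0  3  |   9 ]
Back-substitution:
w = (9) / 3 = 3
v = (12) / 3 = 4
u = (-1 - (3)*(4) - (1)*(3)) / 4 = -4

(-4, 4, 3)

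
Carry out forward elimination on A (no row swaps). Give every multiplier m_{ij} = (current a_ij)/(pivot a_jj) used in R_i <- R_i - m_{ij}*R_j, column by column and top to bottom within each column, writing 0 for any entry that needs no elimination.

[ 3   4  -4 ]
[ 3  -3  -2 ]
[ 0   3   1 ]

Forward elimination:
R2 <- R2 - (1)*R1:  [  0  -7   2 ]
R3: entry in column 1 is already 0 -> m_{31} = 0 (no row operation needed)
R3 <- R3 - (-3/7)*R2:  [    0     0  13/7 ]
Multipliers (in order of application): m_{21} = 1, m_{31} = 0, m_{32} = -3/7

multipliers: 1, 0, -3/7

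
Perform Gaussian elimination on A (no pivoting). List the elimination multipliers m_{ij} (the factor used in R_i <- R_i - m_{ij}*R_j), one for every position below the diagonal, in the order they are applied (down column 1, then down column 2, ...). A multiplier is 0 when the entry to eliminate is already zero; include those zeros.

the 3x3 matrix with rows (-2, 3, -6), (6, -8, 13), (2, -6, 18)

Forward elimination:
R2 <- R2 - (-3)*R1:  [  0   1  -5 ]
R3 <- R3 - (-1)*R1:  [  0  -3  12 ]
R3 <- R3 - (-3)*R2:  [  0   0  -3 ]
Multipliers (in order of application): m_{21} = -3, m_{31} = -1, m_{32} = -3

multipliers: -3, -1, -3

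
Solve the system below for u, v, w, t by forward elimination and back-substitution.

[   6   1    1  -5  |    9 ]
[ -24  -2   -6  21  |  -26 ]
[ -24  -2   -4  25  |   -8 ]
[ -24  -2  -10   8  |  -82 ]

(4, 4, 1, 4)

Forward elimination on [A|b]:
R2 <- R2 - (-4)*R1:  [  0   2  -2   1  10 ]
R3 <- R3 - (-4)*R1:  [  0   2   0   5  28 ]
R4 <- R4 - (-4)*R1:  [   0    2   -6  -12  -46 ]
R3 <- R3 - (1)*R2:  [  0   0   2   4  18 ]
R4 <- R4 - (1)*R2:  [   0    0   -4  -13  -56 ]
R4 <- R4 - (-2)*R3:  [   0    0    0   -5  -20 ]
Row echelon form:
[ 6  1   1  -5  |    9 ]
[ 0  2  -2   1  |   10 ]
[ 0  0   2   4  |   18 ]
[ 0  0   0  -5  |  -20 ]
Back-substitution:
t = (-20) / -5 = 4
w = (18 - (4)*(4)) / 2 = 1
v = (10 - (-2)*(1) - (1)*(4)) / 2 = 4
u = (9 - (1)*(4) - (1)*(1) - (-5)*(4)) / 6 = 4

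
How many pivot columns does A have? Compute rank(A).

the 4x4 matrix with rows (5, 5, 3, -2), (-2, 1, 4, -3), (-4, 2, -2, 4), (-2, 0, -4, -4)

rank(A) = 4

Row reduction:
R2 <- R2 - (-2/5)*R1:  [     0      3   26/5  -19/5 ]
R3 <- R3 - (-4/5)*R1:  [    0     6   2/5  12/5 ]
R4 <- R4 - (-2/5)*R1:  [     0      2  -14/5  -24/5 ]
R3 <- R3 - (2)*R2:  [   0    0  -10   10 ]
R4 <- R4 - (2/3)*R2:  [      0       0  -94/15  -34/15 ]
R4 <- R4 - (47/75)*R3:  [       0        0        0  -128/15 ]
Row echelon form:
[ 5  5     3       -2 ]
[ 0  3  26/5    -19/5 ]
[ 0  0   -10       10 ]
[ 0  0     0  -128/15 ]
Nonzero rows / pivot columns: 4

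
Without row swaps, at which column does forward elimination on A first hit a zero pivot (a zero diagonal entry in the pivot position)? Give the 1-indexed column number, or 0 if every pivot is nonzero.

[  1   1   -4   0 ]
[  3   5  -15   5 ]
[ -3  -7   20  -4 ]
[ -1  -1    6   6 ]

first zero-pivot column = 4

Naive forward elimination:
R2 <- R2 - (3)*R1:  [  0   2  -3   5 ]
R3 <- R3 - (-3)*R1:  [  0  -4   8  -4 ]
R4 <- R4 - (-1)*R1:  [ 0  0  2  6 ]
R3 <- R3 - (-2)*R2:  [ 0  0  2  6 ]
R4 <- R4 - (1)*R3:  [ 0  0  0  0 ]
Matrix at this point:
[ 1  1  -4  0 ]
[ 0  2  -3  5 ]
[ 0  0   2  6 ]
[ 0  0   0  0 ]
Pivot entry (4,4) in the last row is zero and there are no rows below to swap with -> zero pivot in column 4 (A is singular).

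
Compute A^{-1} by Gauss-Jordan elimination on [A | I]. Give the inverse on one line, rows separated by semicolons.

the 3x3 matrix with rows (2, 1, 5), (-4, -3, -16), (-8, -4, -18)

Gauss-Jordan on [A | I]:
R1 <- (1/2)*R1:  [   1  1/2  5/2  |  1/2    0    0 ]
R2 <- R2 - (-4)*R1:  [  0  -1  -6  |   2   1   0 ]
R3 <- R3 - (-8)*R1:  [ 0  0  2  |  4  0  1 ]
R2 <- (1/-1)*R2:  [  0   1   6  |  -2  -1   0 ]
R1 <- R1 - (1/2)*R2:  [    1     0  -1/2  |   3/2   1/2     0 ]
R3 <- (1/2)*R3:  [   0    0    1  |    2    0  1/2 ]
R1 <- R1 - (-1/2)*R3:  [   1    0    0  |  5/2  1/2  1/4 ]
R2 <- R2 - (6)*R3:  [   0    1    0  |  -14   -1   -3 ]
Right block of [I | A^{-1}] is the inverse:
[ 5/2  1/2  1/4 ]
[ -14   -1   -3 ]
[   2    0  1/2 ]

inverse = [5/2 1/2 1/4; -14 -1 -3; 2 0 1/2]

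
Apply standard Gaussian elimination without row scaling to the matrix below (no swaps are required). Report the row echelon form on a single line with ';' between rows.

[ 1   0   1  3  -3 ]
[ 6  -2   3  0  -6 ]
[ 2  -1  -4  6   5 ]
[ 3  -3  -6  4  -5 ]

REF = [1 0 1 3 -3; 0 -2 -3 -18 12; 0 0 -9/2 9 5; 0 0 0 13 -19]

Forward elimination:
R2 <- R2 - (6)*R1:  [   0   -2   -3  -18   12 ]
R3 <- R3 - (2)*R1:  [  0  -1  -6   0  11 ]
R4 <- R4 - (3)*R1:  [  0  -3  -9  -5   4 ]
R3 <- R3 - (1/2)*R2:  [    0     0  -9/2     9     5 ]
R4 <- R4 - (3/2)*R2:  [    0     0  -9/2    22   -14 ]
R4 <- R4 - (1)*R3:  [   0    0    0   13  -19 ]
Row echelon form:
[ 1   0     1    3   -3 ]
[ 0  -2    -3  -18   12 ]
[ 0   0  -9/2    9    5 ]
[ 0   0     0   13  -19 ]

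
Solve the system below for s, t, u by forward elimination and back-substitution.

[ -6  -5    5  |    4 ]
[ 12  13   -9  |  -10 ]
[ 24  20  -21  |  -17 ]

Forward elimination on [A|b]:
R2 <- R2 - (-2)*R1:  [  0   3   1  -2 ]
R3 <- R3 - (-4)*R1:  [  0   0  -1  -1 ]
Row echelon form:
[ -6  -5   5  |   4 ]
[  0   3   1  |  -2 ]
[  0   0  -1  |  -1 ]
Back-substitution:
u = (-1) / -1 = 1
t = (-2 - (1)*(1)) / 3 = -1
s = (4 - (-5)*(-1) - (5)*(1)) / -6 = 1

(1, -1, 1)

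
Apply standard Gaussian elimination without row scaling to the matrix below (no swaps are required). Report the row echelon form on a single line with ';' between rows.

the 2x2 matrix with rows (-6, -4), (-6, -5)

Forward elimination:
R2 <- R2 - (1)*R1:  [  0  -1 ]
Row echelon form:
[ -6  -4 ]
[  0  -1 ]

REF = [-6 -4; 0 -1]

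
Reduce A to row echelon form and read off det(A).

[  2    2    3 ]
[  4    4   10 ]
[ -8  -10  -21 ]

Forward elimination:
R2 <- R2 - (2)*R1:  [ 0  0  4 ]
R3 <- R3 - (-4)*R1:  [  0  -2  -9 ]
R2 <-> R3   (pivot in column 2 was zero)
[ 2   2   3 ]
[ 0  -2  -9 ]
[ 0   0   4 ]
Upper-triangular form:
[ 2   2   3 ]
[ 0  -2  -9 ]
[ 0   0   4 ]
det(A) = (-1)^1 * (2) * (-2) * (4) = 16  (1 row swap -> sign -1)

det(A) = 16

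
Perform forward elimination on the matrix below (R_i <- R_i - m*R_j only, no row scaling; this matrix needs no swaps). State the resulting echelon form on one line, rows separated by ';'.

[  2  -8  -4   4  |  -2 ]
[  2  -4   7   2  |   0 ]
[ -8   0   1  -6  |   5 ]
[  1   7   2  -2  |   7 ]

REF = [2 -8 -4 4 -2; 0 4 11 -2 2; 0 0 73 -6 13; 0 0 0 -48/73 2095/292]

Forward elimination:
R2 <- R2 - (1)*R1:  [  0   4  11  -2   2 ]
R3 <- R3 - (-4)*R1:  [   0  -32  -15   10   -3 ]
R4 <- R4 - (1/2)*R1:  [  0  11   4  -4   8 ]
R3 <- R3 - (-8)*R2:  [  0   0  73  -6  13 ]
R4 <- R4 - (11/4)*R2:  [      0       0  -105/4     3/2     5/2 ]
R4 <- R4 - (-105/292)*R3:  [        0         0         0    -48/73  2095/292 ]
Row echelon form:
[ 2  -8  -4       4  |        -2 ]
[ 0   4  11      -2  |         2 ]
[ 0   0  73      -6  |        13 ]
[ 0   0   0  -48/73  |  2095/292 ]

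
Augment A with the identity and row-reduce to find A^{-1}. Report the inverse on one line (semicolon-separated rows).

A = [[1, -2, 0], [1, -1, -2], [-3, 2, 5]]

Gauss-Jordan on [A | I]:
R2 <- R2 - (1)*R1:  [  0   1  -2  |  -1   1   0 ]
R3 <- R3 - (-3)*R1:  [  0  -4   5  |   3   0   1 ]
R1 <- R1 - (-2)*R2:  [  1   0  -4  |  -1   2   0 ]
R3 <- R3 - (-4)*R2:  [  0   0  -3  |  -1   4   1 ]
R3 <- (1/-3)*R3:  [    0     0     1  |   1/3  -4/3  -1/3 ]
R1 <- R1 - (-4)*R3:  [     1      0      0  |    1/3  -10/3   -4/3 ]
R2 <- R2 - (-2)*R3:  [    0     1     0  |  -1/3  -5/3  -2/3 ]
Right block of [I | A^{-1}] is the inverse:
[  1/3  -10/3  -4/3 ]
[ -1/3   -5/3  -2/3 ]
[  1/3   -4/3  -1/3 ]

inverse = [1/3 -10/3 -4/3; -1/3 -5/3 -2/3; 1/3 -4/3 -1/3]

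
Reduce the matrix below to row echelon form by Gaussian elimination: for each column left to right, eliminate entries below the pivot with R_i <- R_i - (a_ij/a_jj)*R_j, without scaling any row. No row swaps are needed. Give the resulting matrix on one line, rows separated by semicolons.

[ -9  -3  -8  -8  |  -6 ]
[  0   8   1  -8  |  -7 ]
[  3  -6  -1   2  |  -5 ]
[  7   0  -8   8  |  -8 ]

Forward elimination:
R3 <- R3 - (-1/3)*R1:  [     0     -7  -11/3   -2/3     -7 ]
R4 <- R4 - (-7/9)*R1:  [      0    -7/3  -128/9    16/9   -38/3 ]
R3 <- R3 - (-7/8)*R2:  [      0       0  -67/24   -23/3  -105/8 ]
R4 <- R4 - (-7/24)*R2:  [        0         0  -1003/72      -5/9   -353/24 ]
R4 <- R4 - (1003/201)*R3:  [         0          0          0    2526/67  10208/201 ]
Row echelon form:
[ -9  -3      -8       -8  |         -6 ]
[  0   8       1       -8  |         -7 ]
[  0   0  -67/24    -23/3  |     -105/8 ]
[  0   0       0  2526/67  |  10208/201 ]

REF = [-9 -3 -8 -8 -6; 0 8 1 -8 -7; 0 0 -67/24 -23/3 -105/8; 0 0 0 2526/67 10208/201]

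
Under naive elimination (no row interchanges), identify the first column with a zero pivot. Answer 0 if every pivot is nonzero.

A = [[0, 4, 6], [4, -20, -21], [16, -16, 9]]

first zero-pivot column = 1

Naive forward elimination:
Pivot entry (1,1) is zero but row 2 has 4 in column 1 -> naive elimination stops; a row interchange (e.g. R1 <-> R2) would be required here.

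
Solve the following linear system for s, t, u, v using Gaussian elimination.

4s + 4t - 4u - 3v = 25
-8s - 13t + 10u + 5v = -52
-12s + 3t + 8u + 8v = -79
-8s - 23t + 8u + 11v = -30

(5, -1, -3, 1)

Forward elimination on [A|b]:
R2 <- R2 - (-2)*R1:  [  0  -5   2  -1  -2 ]
R3 <- R3 - (-3)*R1:  [  0  15  -4  -1  -4 ]
R4 <- R4 - (-2)*R1:  [   0  -15    0    5   20 ]
R3 <- R3 - (-3)*R2:  [   0    0    2   -4  -10 ]
R4 <- R4 - (3)*R2:  [  0   0  -6   8  26 ]
R4 <- R4 - (-3)*R3:  [  0   0   0  -4  -4 ]
Row echelon form:
[ 4   4  -4  -3  |   25 ]
[ 0  -5   2  -1  |   -2 ]
[ 0   0   2  -4  |  -10 ]
[ 0   0   0  -4  |   -4 ]
Back-substitution:
v = (-4) / -4 = 1
u = (-10 - (-4)*(1)) / 2 = -3
t = (-2 - (2)*(-3) - (-1)*(1)) / -5 = -1
s = (25 - (4)*(-1) - (-4)*(-3) - (-3)*(1)) / 4 = 5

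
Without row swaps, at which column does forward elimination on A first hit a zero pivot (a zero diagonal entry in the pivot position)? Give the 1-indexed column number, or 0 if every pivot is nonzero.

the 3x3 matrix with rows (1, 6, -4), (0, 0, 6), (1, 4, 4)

first zero-pivot column = 2

Naive forward elimination:
R3 <- R3 - (1)*R1:  [  0  -2   8 ]
Matrix at this point:
[ 1   6  -4 ]
[ 0   0   6 ]
[ 0  -2   8 ]
Pivot entry (2,2) is zero but row 3 has -2 in column 2 -> naive elimination stops; a row interchange (e.g. R2 <-> R3) would be required here.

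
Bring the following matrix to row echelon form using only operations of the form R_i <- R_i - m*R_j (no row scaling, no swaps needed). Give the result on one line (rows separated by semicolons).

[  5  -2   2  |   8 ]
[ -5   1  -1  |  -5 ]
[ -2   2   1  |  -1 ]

REF = [5 -2 2 8; 0 -1 1 3; 0 0 3 29/5]

Forward elimination:
R2 <- R2 - (-1)*R1:  [  0  -1   1   3 ]
R3 <- R3 - (-2/5)*R1:  [    0   6/5   9/5  11/5 ]
R3 <- R3 - (-6/5)*R2:  [    0     0     3  29/5 ]
Row echelon form:
[ 5  -2  2  |     8 ]
[ 0  -1  1  |     3 ]
[ 0   0  3  |  29/5 ]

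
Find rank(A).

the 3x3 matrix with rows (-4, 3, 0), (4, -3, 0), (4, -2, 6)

Row reduction:
R2 <- R2 - (-1)*R1:  [ 0  0  0 ]
R3 <- R3 - (-1)*R1:  [ 0  1  6 ]
R2 <-> R3   (pivot in column 2 was zero)
[ -4  3  0 ]
[  0  1  6 ]
[  0  0  0 ]
Row echelon form:
[ -4  3  0 ]
[  0  1  6 ]
[  0  0  0 ]
Nonzero rows / pivot columns: 2

rank(A) = 2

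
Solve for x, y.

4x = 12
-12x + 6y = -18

(3, 3)

Forward elimination on [A|b]:
R2 <- R2 - (-3)*R1:  [  0   6  18 ]
Row echelon form:
[ 4  0  |  12 ]
[ 0  6  |  18 ]
Back-substitution:
y = (18) / 6 = 3
x = (12) / 4 = 3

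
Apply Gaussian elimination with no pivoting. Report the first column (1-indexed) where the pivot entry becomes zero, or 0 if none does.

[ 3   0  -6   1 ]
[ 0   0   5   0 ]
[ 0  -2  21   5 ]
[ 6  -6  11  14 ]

first zero-pivot column = 2

Naive forward elimination:
R4 <- R4 - (2)*R1:  [  0  -6  23  12 ]
Matrix at this point:
[ 3   0  -6   1 ]
[ 0   0   5   0 ]
[ 0  -2  21   5 ]
[ 0  -6  23  12 ]
Pivot entry (2,2) is zero but row 3 has -2 in column 2 -> naive elimination stops; a row interchange (e.g. R2 <-> R3) would be required here.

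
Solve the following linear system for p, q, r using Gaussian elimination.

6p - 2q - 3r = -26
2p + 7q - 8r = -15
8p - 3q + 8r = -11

Forward elimination on [A|b]:
R2 <- R2 - (1/3)*R1:  [     0   23/3     -7  -19/3 ]
R3 <- R3 - (4/3)*R1:  [    0  -1/3    12  71/3 ]
R3 <- R3 - (-1/23)*R2:  [      0       0  269/23  538/23 ]
Row echelon form:
[ 6    -2      -3  |     -26 ]
[ 0  23/3      -7  |   -19/3 ]
[ 0     0  269/23  |  538/23 ]
Back-substitution:
r = (538/23) / (269/23) = 2
q = (-19/3 - (-7)*(2)) / (23/3) = 1
p = (-26 - (-2)*(1) - (-3)*(2)) / 6 = -3

(-3, 1, 2)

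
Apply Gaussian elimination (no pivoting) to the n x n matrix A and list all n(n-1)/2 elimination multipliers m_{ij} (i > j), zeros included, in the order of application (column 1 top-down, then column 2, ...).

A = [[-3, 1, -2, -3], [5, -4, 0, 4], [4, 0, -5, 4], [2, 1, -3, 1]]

multipliers: -5/3, -4/3, -2/3, -4/7, -5/7, 47/67

Forward elimination:
R2 <- R2 - (-5/3)*R1:  [     0   -7/3  -10/3     -1 ]
R3 <- R3 - (-4/3)*R1:  [     0    4/3  -23/3      0 ]
R4 <- R4 - (-2/3)*R1:  [     0    5/3  -13/3     -1 ]
R3 <- R3 - (-4/7)*R2:  [     0      0  -67/7   -4/7 ]
R4 <- R4 - (-5/7)*R2:  [     0      0  -47/7  -12/7 ]
R4 <- R4 - (47/67)*R3:  [      0       0       0  -88/67 ]
Multipliers (in order of application): m_{21} = -5/3, m_{31} = -4/3, m_{41} = -2/3, m_{32} = -4/7, m_{42} = -5/7, m_{43} = 47/67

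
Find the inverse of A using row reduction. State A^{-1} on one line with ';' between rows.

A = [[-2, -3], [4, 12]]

inverse = [-1 -1/4; 1/3 1/6]

Gauss-Jordan on [A | I]:
R1 <- (1/-2)*R1:  [    1   3/2  |  -1/2     0 ]
R2 <- R2 - (4)*R1:  [ 0  6  |  2  1 ]
R2 <- (1/6)*R2:  [   0    1  |  1/3  1/6 ]
R1 <- R1 - (3/2)*R2:  [    1     0  |    -1  -1/4 ]
Right block of [I | A^{-1}] is the inverse:
[  -1  -1/4 ]
[ 1/3   1/6 ]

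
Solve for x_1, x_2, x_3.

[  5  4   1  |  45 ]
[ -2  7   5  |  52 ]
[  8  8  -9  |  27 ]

(4, 5, 5)

Forward elimination on [A|b]:
R2 <- R2 - (-2/5)*R1:  [    0  43/5  27/5    70 ]
R3 <- R3 - (8/5)*R1:  [     0    8/5  -53/5    -45 ]
R3 <- R3 - (8/43)*R2:  [        0         0   -499/43  -2495/43 ]
Row echelon form:
[ 5     4        1  |        45 ]
[ 0  43/5     27/5  |        70 ]
[ 0     0  -499/43  |  -2495/43 ]
Back-substitution:
x_3 = (-2495/43) / (-499/43) = 5
x_2 = (70 - (27/5)*(5)) / (43/5) = 5
x_1 = (45 - (4)*(5) - (1)*(5)) / 5 = 4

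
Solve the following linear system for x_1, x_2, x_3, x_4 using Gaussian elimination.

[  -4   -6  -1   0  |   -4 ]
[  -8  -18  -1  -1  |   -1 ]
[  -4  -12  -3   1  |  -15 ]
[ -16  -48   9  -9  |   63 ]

(0, 0, 4, -3)

Forward elimination on [A|b]:
R2 <- R2 - (2)*R1:  [  0  -6   1  -1   7 ]
R3 <- R3 - (1)*R1:  [   0   -6   -2    1  -11 ]
R4 <- R4 - (4)*R1:  [   0  -24   13   -9   79 ]
R3 <- R3 - (1)*R2:  [   0    0   -3    2  -18 ]
R4 <- R4 - (4)*R2:  [  0   0   9  -5  51 ]
R4 <- R4 - (-3)*R3:  [  0   0   0   1  -3 ]
Row echelon form:
[ -4  -6  -1   0  |   -4 ]
[  0  -6   1  -1  |    7 ]
[  0   0  -3   2  |  -18 ]
[  0   0   0   1  |   -3 ]
Back-substitution:
x_4 = (-3) / 1 = -3
x_3 = (-18 - (2)*(-3)) / -3 = 4
x_2 = (7 - (1)*(4) - (-1)*(-3)) / -6 = 0
x_1 = (-4 - (-6)*(0) - (-1)*(4)) / -4 = 0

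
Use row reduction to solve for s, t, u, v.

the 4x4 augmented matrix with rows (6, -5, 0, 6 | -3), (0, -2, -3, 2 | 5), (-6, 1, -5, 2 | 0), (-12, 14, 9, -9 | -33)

Forward elimination on [A|b]:
R3 <- R3 - (-1)*R1:  [  0  -4  -5   8  -3 ]
R4 <- R4 - (-2)*R1:  [   0    4    9    3  -39 ]
R3 <- R3 - (2)*R2:  [   0    0    1    4  -13 ]
R4 <- R4 - (-2)*R2:  [   0    0    3    7  -29 ]
R4 <- R4 - (3)*R3:  [  0   0   0  -5  10 ]
Row echelon form:
[ 6  -5   0   6  |   -3 ]
[ 0  -2  -3   2  |    5 ]
[ 0   0   1   4  |  -13 ]
[ 0   0   0  -5  |   10 ]
Back-substitution:
v = (10) / -5 = -2
u = (-13 - (4)*(-2)) / 1 = -5
t = (5 - (-3)*(-5) - (2)*(-2)) / -2 = 3
s = (-3 - (-5)*(3) - (6)*(-2)) / 6 = 4

(4, 3, -5, -2)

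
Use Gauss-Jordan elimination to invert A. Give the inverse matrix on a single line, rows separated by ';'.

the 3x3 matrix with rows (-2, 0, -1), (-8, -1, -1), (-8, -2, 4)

Gauss-Jordan on [A | I]:
R1 <- (1/-2)*R1:  [    1     0   1/2  |  -1/2     0     0 ]
R2 <- R2 - (-8)*R1:  [  0  -1   3  |  -4   1   0 ]
R3 <- R3 - (-8)*R1:  [  0  -2   8  |  -4   0   1 ]
R2 <- (1/-1)*R2:  [  0   1  -3  |   4  -1   0 ]
R3 <- R3 - (-2)*R2:  [  0   0   2  |   4  -2   1 ]
R3 <- (1/2)*R3:  [   0    0    1  |    2   -1  1/2 ]
R1 <- R1 - (1/2)*R3:  [    1     0     0  |  -3/2   1/2  -1/4 ]
R2 <- R2 - (-3)*R3:  [   0    1    0  |   10   -4  3/2 ]
Right block of [I | A^{-1}] is the inverse:
[ -3/2  1/2  -1/4 ]
[   10   -4   3/2 ]
[    2   -1   1/2 ]

inverse = [-3/2 1/2 -1/4; 10 -4 3/2; 2 -1 1/2]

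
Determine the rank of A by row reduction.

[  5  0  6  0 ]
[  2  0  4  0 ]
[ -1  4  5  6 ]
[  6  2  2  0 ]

rank(A) = 4

Row reduction:
R2 <- R2 - (2/5)*R1:  [   0    0  8/5    0 ]
R3 <- R3 - (-1/5)*R1:  [    0     4  31/5     6 ]
R4 <- R4 - (6/5)*R1:  [     0      2  -26/5      0 ]
R2 <-> R3   (pivot in column 2 was zero)
[ 5  0      6  0 ]
[ 0  4   31/5  6 ]
[ 0  0    8/5  0 ]
[ 0  2  -26/5  0 ]
R4 <- R4 - (1/2)*R2:  [      0       0  -83/10      -3 ]
R4 <- R4 - (-83/16)*R3:  [  0   0   0  -3 ]
Row echelon form:
[ 5  0     6   0 ]
[ 0  4  31/5   6 ]
[ 0  0   8/5   0 ]
[ 0  0     0  -3 ]
Nonzero rows / pivot columns: 4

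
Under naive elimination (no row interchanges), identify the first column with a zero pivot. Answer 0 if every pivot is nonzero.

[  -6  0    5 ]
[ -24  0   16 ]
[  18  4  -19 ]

first zero-pivot column = 2

Naive forward elimination:
R2 <- R2 - (4)*R1:  [  0   0  -4 ]
R3 <- R3 - (-3)*R1:  [  0   4  -4 ]
Matrix at this point:
[ -6  0   5 ]
[  0  0  -4 ]
[  0  4  -4 ]
Pivot entry (2,2) is zero but row 3 has 4 in column 2 -> naive elimination stops; a row interchange (e.g. R2 <-> R3) would be required here.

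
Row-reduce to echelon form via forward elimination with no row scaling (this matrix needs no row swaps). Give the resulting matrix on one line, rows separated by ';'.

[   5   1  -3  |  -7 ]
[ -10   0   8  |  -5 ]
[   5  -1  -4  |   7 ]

REF = [5 1 -3 -7; 0 2 2 -19; 0 0 1 -5]

Forward elimination:
R2 <- R2 - (-2)*R1:  [   0    2    2  -19 ]
R3 <- R3 - (1)*R1:  [  0  -2  -1  14 ]
R3 <- R3 - (-1)*R2:  [  0   0   1  -5 ]
Row echelon form:
[ 5  1  -3  |   -7 ]
[ 0  2   2  |  -19 ]
[ 0  0   1  |   -5 ]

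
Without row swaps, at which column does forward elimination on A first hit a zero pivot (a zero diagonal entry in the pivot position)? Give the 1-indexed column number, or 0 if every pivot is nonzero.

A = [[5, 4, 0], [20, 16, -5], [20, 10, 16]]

Naive forward elimination:
R2 <- R2 - (4)*R1:  [  0   0  -5 ]
R3 <- R3 - (4)*R1:  [  0  -6  16 ]
Matrix at this point:
[ 5   4   0 ]
[ 0   0  -5 ]
[ 0  -6  16 ]
Pivot entry (2,2) is zero but row 3 has -6 in column 2 -> naive elimination stops; a row interchange (e.g. R2 <-> R3) would be required here.

first zero-pivot column = 2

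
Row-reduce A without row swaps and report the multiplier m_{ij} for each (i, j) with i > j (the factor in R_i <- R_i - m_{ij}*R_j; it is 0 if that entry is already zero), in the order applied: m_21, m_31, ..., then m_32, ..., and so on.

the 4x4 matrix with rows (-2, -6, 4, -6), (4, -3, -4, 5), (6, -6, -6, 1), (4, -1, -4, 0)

Forward elimination:
R2 <- R2 - (-2)*R1:  [   0  -15    4   -7 ]
R3 <- R3 - (-3)*R1:  [   0  -24    6  -17 ]
R4 <- R4 - (-2)*R1:  [   0  -13    4  -12 ]
R3 <- R3 - (8/5)*R2:  [     0      0   -2/5  -29/5 ]
R4 <- R4 - (13/15)*R2:  [      0       0    8/15  -89/15 ]
R4 <- R4 - (-4/3)*R3:  [     0      0      0  -41/3 ]
Multipliers (in order of application): m_{21} = -2, m_{31} = -3, m_{41} = -2, m_{32} = 8/5, m_{42} = 13/15, m_{43} = -4/3

multipliers: -2, -3, -2, 8/5, 13/15, -4/3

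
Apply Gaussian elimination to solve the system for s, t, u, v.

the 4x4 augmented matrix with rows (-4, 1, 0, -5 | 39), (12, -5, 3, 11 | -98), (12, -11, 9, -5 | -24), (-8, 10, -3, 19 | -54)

(-3, 2, 1, -5)

Forward elimination on [A|b]:
R2 <- R2 - (-3)*R1:  [  0  -2   3  -4  19 ]
R3 <- R3 - (-3)*R1:  [   0   -8    9  -20   93 ]
R4 <- R4 - (2)*R1:  [    0     8    -3    29  -132 ]
R3 <- R3 - (4)*R2:  [  0   0  -3  -4  17 ]
R4 <- R4 - (-4)*R2:  [   0    0    9   13  -56 ]
R4 <- R4 - (-3)*R3:  [  0   0   0   1  -5 ]
Row echelon form:
[ -4   1   0  -5  |  39 ]
[  0  -2   3  -4  |  19 ]
[  0   0  -3  -4  |  17 ]
[  0   0   0   1  |  -5 ]
Back-substitution:
v = (-5) / 1 = -5
u = (17 - (-4)*(-5)) / -3 = 1
t = (19 - (3)*(1) - (-4)*(-5)) / -2 = 2
s = (39 - (1)*(2) - (-5)*(-5)) / -4 = -3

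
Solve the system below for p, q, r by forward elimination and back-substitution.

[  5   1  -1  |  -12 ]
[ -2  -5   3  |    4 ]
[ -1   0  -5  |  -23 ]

(-2, 3, 5)

Forward elimination on [A|b]:
R2 <- R2 - (-2/5)*R1:  [     0  -23/5   13/5   -4/5 ]
R3 <- R3 - (-1/5)*R1:  [      0     1/5   -26/5  -127/5 ]
R3 <- R3 - (-1/23)*R2:  [       0        0  -117/23  -585/23 ]
Row echelon form:
[ 5      1       -1  |      -12 ]
[ 0  -23/5     13/5  |     -4/5 ]
[ 0      0  -117/23  |  -585/23 ]
Back-substitution:
r = (-585/23) / (-117/23) = 5
q = (-4/5 - (13/5)*(5)) / (-23/5) = 3
p = (-12 - (1)*(3) - (-1)*(5)) / 5 = -2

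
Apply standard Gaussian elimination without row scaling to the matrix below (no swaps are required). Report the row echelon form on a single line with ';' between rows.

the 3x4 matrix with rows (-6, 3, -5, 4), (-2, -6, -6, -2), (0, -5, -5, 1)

REF = [-6 3 -5 4; 0 -7 -13/3 -10/3; 0 0 -40/21 71/21]

Forward elimination:
R2 <- R2 - (1/3)*R1:  [     0     -7  -13/3  -10/3 ]
R3 <- R3 - (5/7)*R2:  [      0       0  -40/21   71/21 ]
Row echelon form:
[ -6   3      -5      4 ]
[  0  -7   -13/3  -10/3 ]
[  0   0  -40/21  71/21 ]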